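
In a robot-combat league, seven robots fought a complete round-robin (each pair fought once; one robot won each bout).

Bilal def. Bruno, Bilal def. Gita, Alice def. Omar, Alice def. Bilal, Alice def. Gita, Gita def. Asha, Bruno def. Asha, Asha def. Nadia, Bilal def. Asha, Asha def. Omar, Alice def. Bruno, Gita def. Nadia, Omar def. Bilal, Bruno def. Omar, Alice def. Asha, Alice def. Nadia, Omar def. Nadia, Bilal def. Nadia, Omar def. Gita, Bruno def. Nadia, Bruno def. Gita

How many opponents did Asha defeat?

2

Asha's results: beat Nadia, Omar; lost to Bilal, Alice, Gita, Bruno.
That is 2 wins.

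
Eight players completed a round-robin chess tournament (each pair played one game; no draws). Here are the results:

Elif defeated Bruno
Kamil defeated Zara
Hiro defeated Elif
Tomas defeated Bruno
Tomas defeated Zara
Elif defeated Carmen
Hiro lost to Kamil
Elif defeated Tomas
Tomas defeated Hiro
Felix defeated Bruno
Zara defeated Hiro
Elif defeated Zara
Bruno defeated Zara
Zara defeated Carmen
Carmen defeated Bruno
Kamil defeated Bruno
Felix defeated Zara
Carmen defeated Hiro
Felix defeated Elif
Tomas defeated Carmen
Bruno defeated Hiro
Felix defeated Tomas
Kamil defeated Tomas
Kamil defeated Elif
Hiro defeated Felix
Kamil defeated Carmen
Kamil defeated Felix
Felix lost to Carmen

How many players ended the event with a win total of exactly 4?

Win totals: Zara 2, Kamil 7, Carmen 3, Bruno 2, Hiro 2, Felix 4, Elif 4, Tomas 4.
Exactly 4: Felix, Elif, Tomas — 3 players.

3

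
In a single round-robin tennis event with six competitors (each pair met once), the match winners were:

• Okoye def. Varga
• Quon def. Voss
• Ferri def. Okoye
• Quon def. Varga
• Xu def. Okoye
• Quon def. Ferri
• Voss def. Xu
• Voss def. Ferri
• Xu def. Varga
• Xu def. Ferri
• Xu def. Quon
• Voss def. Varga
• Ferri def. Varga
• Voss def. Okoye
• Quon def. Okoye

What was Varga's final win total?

0

Varga's results: beat no one; lost to Ferri, Quon, Voss, Xu, Okoye.
That is 0 wins.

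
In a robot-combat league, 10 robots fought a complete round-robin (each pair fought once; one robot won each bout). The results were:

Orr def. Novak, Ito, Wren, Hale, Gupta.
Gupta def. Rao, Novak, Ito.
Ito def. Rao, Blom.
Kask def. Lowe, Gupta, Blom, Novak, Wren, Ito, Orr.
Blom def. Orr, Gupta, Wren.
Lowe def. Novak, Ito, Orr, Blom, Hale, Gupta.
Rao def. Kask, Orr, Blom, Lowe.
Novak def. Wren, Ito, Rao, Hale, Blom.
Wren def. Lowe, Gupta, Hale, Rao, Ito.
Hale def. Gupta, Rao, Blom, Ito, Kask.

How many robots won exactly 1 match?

Win totals: Kask 7, Lowe 6, Gupta 3, Novak 5, Orr 5, Blom 3, Wren 5, Hale 5, Ito 2, Rao 4.
No robot has exactly 1 wins.

0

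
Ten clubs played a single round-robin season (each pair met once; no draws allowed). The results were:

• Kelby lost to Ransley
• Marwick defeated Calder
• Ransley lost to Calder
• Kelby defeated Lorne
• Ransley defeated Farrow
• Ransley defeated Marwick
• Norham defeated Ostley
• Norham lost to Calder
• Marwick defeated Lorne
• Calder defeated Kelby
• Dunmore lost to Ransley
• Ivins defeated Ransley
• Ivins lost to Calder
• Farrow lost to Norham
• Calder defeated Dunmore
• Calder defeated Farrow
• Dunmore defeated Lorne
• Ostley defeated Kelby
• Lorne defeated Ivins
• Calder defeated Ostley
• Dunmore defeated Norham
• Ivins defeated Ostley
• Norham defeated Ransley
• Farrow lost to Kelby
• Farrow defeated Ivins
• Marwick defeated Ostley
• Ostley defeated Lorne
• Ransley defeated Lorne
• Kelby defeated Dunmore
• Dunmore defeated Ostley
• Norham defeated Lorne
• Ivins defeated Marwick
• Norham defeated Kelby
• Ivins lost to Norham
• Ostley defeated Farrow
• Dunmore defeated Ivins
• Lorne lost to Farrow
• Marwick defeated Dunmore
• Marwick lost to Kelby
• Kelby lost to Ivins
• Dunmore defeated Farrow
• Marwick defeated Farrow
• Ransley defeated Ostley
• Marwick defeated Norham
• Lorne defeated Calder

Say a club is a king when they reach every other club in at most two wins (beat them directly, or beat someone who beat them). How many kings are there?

Dunmore reaches everyone (king).
Calder reaches everyone (king).
Ransley reaches everyone (king).
Kelby cannot reach Ransley in two steps.
Norham reaches everyone (king).
Farrow cannot reach Dunmore, Norham in two steps.
Lorne reaches everyone (king).
Ivins reaches everyone (king).
Ostley cannot reach Ransley, Norham in two steps.
Marwick reaches everyone (king).
Kings: Dunmore, Calder, Ransley, Norham, Lorne, Ivins, Marwick — 7.

7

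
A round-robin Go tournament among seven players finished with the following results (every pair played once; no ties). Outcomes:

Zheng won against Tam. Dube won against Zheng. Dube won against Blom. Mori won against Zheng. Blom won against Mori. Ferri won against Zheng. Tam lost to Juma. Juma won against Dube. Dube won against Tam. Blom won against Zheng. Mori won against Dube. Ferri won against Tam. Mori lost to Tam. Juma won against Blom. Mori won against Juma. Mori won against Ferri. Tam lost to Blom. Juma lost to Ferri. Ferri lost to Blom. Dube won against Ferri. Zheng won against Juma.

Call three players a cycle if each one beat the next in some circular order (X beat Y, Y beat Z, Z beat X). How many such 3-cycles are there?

10

Win totals: Zheng 2, Mori 4, Ferri 3, Tam 1, Blom 4, Juma 3, Dube 4.
A player with w wins dominates both others in C(w,2) triples; summing gives 1 + 6 + 3 + 0 + 6 + 3 + 6 = 25 transitive triples.
Total triples C(7,3) = 35, so cyclic triples = 35 − 25 = 10.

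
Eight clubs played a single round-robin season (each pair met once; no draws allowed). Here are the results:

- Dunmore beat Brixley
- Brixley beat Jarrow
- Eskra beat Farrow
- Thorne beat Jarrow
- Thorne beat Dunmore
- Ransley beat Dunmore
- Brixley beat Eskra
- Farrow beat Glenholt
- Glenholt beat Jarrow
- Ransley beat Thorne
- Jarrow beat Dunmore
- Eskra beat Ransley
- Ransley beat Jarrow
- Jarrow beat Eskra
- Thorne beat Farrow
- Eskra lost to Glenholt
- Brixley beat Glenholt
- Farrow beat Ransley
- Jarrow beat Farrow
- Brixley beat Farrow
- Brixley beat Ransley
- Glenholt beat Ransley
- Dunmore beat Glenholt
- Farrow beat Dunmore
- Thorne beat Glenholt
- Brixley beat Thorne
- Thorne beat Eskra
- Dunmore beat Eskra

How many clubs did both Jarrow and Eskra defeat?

1

Jarrow beat: Eskra, Dunmore, Farrow.
Eskra beat: Ransley, Farrow.
Both beat: Farrow — 1.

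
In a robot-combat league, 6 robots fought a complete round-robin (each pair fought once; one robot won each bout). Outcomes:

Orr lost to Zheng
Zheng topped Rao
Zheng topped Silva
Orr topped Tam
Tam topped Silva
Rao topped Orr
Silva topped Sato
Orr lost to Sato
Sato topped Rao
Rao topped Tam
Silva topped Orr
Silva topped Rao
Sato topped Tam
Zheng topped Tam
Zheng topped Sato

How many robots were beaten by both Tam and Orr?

0

Tam beat: Silva.
Orr beat: Tam.
No one was beaten by both.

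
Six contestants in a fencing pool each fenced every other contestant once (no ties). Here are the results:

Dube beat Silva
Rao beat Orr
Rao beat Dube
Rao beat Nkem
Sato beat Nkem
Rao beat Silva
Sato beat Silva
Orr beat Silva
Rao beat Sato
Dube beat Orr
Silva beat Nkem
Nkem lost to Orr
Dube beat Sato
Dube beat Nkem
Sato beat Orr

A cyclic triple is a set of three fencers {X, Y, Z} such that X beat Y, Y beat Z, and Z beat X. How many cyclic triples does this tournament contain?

Win totals: Nkem 0, Dube 4, Rao 5, Sato 3, Silva 1, Orr 2.
A fencer with w wins dominates both others in C(w,2) triples; summing gives 0 + 6 + 10 + 3 + 0 + 1 = 20 transitive triples.
Total triples C(6,3) = 20, so cyclic triples = 20 − 20 = 0.

0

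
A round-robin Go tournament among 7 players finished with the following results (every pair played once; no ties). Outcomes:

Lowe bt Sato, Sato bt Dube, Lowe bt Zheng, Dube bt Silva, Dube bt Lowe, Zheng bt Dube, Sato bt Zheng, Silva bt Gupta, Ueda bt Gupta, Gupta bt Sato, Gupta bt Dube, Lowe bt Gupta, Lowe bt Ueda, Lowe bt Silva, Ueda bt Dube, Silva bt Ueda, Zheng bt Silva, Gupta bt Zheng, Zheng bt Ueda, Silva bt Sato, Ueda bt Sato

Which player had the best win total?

Lowe

Win totals: Ueda 3, Sato 2, Dube 2, Gupta 3, Zheng 3, Lowe 5, Silva 3.
Lowe leads with 5 wins (next highest: 3).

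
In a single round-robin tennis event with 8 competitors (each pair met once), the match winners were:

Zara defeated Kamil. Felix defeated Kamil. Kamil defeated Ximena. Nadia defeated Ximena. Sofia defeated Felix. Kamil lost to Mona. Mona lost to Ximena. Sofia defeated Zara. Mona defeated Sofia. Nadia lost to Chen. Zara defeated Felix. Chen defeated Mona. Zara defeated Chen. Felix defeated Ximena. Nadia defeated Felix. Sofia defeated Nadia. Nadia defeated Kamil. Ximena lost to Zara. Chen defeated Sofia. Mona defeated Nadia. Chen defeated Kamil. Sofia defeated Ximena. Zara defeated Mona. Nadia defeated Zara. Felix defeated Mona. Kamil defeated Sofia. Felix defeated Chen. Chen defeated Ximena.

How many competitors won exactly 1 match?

Win totals: Felix 4, Mona 3, Kamil 2, Nadia 4, Zara 5, Sofia 4, Ximena 1, Chen 5.
Exactly 1: Ximena — 1 competitor.

1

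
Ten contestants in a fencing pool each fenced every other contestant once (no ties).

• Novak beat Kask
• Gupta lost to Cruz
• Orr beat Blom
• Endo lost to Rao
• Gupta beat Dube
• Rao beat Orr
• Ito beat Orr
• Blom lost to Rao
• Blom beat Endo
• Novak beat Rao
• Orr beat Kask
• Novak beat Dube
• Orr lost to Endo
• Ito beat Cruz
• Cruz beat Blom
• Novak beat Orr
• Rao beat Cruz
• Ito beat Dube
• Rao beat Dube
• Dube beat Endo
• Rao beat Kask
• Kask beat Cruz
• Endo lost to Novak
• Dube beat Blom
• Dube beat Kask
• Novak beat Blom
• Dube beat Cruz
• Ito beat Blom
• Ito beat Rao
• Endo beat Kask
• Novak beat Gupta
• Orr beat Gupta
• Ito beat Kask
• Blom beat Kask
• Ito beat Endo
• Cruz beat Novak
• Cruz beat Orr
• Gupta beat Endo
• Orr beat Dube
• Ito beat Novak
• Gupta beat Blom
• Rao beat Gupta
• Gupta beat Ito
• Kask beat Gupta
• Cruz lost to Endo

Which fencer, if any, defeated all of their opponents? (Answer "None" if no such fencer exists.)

Highest win total is Ito with 8 (out of 9 possible).
Ito lost to Gupta, so no fencer went undefeated.

None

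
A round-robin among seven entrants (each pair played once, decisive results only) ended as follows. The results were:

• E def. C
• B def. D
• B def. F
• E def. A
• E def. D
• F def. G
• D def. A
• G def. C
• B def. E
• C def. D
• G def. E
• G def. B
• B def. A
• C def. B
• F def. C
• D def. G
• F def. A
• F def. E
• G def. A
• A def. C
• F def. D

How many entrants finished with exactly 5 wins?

1

Win totals: A 1, B 4, C 2, D 2, E 3, F 5, G 4.
Exactly 5: F — 1 entrant.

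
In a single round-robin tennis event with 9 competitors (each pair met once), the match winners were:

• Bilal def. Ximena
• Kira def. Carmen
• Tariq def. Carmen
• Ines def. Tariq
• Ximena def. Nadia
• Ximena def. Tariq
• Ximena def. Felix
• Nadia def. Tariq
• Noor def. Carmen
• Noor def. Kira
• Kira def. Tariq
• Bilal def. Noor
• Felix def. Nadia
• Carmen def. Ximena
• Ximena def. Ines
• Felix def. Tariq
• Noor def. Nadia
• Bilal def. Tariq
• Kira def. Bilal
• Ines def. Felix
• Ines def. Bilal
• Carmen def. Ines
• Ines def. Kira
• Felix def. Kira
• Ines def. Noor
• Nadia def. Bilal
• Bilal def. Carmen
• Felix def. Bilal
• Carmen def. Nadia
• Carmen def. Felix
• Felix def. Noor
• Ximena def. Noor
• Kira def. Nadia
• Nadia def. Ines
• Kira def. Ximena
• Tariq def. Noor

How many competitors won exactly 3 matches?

2

Win totals: Felix 5, Kira 5, Noor 3, Ines 5, Nadia 3, Carmen 4, Bilal 4, Ximena 5, Tariq 2.
Exactly 3: Noor, Nadia — 2 competitors.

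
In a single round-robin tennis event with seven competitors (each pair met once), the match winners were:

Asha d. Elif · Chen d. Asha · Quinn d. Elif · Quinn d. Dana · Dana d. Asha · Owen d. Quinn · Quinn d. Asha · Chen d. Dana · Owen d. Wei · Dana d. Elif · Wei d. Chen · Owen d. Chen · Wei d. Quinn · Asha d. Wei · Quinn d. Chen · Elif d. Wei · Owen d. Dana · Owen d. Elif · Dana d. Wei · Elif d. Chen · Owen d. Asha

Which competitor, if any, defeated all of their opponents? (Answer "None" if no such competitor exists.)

Owen

Owen has 6 wins out of 6 opponents — a perfect record.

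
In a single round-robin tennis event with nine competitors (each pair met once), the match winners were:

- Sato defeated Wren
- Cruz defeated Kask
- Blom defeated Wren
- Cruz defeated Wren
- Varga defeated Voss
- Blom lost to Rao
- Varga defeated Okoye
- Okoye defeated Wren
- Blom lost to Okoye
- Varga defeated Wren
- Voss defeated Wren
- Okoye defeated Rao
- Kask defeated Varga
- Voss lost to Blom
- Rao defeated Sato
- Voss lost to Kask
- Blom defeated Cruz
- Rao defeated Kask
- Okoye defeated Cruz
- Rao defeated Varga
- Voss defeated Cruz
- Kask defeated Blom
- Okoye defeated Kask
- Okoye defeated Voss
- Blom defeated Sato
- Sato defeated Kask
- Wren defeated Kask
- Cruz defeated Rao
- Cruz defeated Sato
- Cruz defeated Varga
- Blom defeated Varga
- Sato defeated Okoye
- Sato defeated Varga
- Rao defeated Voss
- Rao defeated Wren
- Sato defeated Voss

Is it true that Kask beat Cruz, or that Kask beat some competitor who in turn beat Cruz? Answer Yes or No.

Kask did not beat Cruz directly.
Kask beat Voss, Blom, Varga. Of those, Voss beat Cruz.

Yes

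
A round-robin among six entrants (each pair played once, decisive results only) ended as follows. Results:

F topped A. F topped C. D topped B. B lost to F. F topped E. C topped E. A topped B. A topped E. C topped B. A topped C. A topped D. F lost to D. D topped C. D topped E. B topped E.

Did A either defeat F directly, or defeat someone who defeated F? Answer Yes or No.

A did not beat F directly.
A beat B, C, D, E. Of those, D beat F.

Yes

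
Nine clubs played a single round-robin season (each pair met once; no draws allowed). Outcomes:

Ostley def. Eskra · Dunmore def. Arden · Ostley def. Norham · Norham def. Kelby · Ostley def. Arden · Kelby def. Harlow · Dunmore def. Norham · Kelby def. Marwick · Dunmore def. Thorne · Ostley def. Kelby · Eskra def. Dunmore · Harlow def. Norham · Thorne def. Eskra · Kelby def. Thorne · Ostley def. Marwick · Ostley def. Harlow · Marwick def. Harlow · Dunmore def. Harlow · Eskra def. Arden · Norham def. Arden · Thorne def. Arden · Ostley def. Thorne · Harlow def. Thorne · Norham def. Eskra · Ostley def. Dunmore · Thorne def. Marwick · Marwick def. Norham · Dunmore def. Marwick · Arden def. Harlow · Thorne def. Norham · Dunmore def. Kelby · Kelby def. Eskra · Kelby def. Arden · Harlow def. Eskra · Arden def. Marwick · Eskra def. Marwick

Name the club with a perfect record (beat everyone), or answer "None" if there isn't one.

Ostley

Ostley has 8 wins out of 8 opponents — a perfect record.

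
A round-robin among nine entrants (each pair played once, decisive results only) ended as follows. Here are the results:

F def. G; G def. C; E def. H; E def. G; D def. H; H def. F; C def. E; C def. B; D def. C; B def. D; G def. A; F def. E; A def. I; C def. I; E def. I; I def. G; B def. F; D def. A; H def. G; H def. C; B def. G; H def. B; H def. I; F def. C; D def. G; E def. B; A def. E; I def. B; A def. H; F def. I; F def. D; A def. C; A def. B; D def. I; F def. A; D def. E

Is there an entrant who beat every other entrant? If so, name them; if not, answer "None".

Highest win total is F with 6 (out of 8 possible).
F lost to B, H, so no entrant went undefeated.

None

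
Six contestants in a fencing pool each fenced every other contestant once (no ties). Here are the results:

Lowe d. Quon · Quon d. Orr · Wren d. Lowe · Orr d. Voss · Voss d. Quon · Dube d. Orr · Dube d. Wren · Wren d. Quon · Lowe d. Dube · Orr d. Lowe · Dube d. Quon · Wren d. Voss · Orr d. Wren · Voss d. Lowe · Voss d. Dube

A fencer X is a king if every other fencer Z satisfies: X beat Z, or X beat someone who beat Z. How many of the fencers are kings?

4

Quon cannot reach Dube in two steps.
Dube reaches everyone (king).
Lowe cannot reach Voss in two steps.
Orr reaches everyone (king).
Wren reaches everyone (king).
Voss reaches everyone (king).
Kings: Dube, Orr, Wren, Voss — 4.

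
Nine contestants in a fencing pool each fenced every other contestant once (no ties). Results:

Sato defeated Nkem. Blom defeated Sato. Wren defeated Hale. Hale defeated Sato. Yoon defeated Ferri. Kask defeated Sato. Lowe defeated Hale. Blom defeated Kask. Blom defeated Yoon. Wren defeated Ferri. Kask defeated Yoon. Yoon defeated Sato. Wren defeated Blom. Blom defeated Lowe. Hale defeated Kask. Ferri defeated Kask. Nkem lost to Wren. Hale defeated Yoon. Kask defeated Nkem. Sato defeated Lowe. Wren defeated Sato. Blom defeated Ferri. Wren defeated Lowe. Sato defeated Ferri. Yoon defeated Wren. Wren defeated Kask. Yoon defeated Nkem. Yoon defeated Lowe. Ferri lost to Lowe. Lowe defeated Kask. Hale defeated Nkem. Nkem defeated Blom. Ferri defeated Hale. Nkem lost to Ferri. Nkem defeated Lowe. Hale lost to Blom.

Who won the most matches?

Wren

Win totals: Blom 6, Sato 3, Hale 4, Kask 3, Ferri 3, Nkem 2, Lowe 3, Wren 7, Yoon 5.
Wren leads with 7 wins (next highest: 6).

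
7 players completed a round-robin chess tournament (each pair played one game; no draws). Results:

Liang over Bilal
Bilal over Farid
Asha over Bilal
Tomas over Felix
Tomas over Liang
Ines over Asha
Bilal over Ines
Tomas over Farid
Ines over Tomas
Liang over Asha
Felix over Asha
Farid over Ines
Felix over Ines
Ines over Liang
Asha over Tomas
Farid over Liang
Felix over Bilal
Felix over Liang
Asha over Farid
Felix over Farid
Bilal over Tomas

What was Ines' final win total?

Ines' results: beat Asha, Liang, Tomas; lost to Felix, Farid, Bilal.
That is 3 wins.

3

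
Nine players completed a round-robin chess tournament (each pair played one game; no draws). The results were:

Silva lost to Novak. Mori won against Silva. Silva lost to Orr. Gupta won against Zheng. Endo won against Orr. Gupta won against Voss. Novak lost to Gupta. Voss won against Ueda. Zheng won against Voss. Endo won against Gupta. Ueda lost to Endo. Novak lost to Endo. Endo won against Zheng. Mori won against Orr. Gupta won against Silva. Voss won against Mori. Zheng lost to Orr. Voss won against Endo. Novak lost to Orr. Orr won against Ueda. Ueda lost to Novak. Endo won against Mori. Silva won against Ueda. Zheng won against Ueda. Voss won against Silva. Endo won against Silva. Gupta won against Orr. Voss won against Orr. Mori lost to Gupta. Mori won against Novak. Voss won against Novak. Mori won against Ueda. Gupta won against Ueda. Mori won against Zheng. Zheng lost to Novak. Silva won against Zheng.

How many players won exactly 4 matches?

1

Win totals: Mori 5, Zheng 2, Novak 3, Orr 4, Gupta 7, Silva 2, Ueda 0, Endo 7, Voss 6.
Exactly 4: Orr — 1 player.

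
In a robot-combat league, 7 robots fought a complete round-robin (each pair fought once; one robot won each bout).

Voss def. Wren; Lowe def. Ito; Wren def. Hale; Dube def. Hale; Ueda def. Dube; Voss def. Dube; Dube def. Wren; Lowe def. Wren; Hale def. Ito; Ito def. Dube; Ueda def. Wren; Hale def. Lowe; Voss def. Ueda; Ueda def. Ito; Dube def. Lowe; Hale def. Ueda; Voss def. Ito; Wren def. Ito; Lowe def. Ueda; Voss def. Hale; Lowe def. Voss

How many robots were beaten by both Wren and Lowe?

Wren beat: Ito, Hale.
Lowe beat: Voss, Wren, Ito, Ueda.
Both beat: Ito — 1.

1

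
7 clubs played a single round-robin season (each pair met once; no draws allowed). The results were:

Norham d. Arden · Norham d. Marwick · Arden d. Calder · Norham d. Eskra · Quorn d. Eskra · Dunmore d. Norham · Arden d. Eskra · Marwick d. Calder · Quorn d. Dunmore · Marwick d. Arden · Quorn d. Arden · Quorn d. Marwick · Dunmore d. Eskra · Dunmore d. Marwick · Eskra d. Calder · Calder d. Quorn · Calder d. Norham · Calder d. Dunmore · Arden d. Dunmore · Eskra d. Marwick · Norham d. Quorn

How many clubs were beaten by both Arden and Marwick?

Arden beat: Calder, Dunmore, Eskra.
Marwick beat: Calder, Arden.
Both beat: Calder — 1.

1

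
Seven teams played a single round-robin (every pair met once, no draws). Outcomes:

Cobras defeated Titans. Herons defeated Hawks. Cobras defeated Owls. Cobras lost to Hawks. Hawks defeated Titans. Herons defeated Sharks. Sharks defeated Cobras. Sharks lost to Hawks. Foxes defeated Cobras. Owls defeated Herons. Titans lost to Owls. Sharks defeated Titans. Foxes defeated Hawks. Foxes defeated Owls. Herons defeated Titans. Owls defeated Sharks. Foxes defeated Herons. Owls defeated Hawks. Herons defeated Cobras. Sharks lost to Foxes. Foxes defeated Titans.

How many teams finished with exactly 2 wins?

2

Win totals: Cobras 2, Sharks 2, Titans 0, Hawks 3, Foxes 6, Herons 4, Owls 4.
Exactly 2: Cobras, Sharks — 2 teams.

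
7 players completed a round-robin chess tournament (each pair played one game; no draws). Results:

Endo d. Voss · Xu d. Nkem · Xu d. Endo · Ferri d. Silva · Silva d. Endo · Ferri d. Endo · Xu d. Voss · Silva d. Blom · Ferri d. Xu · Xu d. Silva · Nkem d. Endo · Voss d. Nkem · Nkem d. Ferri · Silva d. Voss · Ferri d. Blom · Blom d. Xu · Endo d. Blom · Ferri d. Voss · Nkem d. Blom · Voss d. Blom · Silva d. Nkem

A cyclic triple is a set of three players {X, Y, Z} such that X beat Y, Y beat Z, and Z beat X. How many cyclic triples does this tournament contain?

8

Win totals: Silva 4, Ferri 5, Nkem 3, Endo 2, Xu 4, Voss 2, Blom 1.
A player with w wins dominates both others in C(w,2) triples; summing gives 6 + 10 + 3 + 1 + 6 + 1 + 0 = 27 transitive triples.
Total triples C(7,3) = 35, so cyclic triples = 35 − 27 = 8.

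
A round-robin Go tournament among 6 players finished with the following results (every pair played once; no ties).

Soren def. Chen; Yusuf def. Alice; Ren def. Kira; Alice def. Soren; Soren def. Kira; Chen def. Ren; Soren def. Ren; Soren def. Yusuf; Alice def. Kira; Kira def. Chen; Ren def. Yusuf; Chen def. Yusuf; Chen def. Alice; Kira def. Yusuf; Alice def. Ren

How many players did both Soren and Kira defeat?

Soren beat: Chen, Kira, Ren, Yusuf.
Kira beat: Chen, Yusuf.
Both beat: Chen, Yusuf — 2.

2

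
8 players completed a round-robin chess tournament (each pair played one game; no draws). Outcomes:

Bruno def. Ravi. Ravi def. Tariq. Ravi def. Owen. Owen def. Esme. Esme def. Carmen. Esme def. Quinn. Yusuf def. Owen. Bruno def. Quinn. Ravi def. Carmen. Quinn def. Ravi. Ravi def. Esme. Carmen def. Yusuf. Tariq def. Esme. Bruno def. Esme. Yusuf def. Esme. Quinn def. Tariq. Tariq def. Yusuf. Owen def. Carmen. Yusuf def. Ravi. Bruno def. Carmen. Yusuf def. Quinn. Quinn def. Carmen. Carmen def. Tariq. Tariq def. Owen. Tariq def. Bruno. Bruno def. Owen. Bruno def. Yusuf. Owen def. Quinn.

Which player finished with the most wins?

Bruno

Win totals: Ravi 4, Quinn 3, Owen 3, Carmen 2, Tariq 4, Yusuf 4, Bruno 6, Esme 2.
Bruno leads with 6 wins (next highest: 4).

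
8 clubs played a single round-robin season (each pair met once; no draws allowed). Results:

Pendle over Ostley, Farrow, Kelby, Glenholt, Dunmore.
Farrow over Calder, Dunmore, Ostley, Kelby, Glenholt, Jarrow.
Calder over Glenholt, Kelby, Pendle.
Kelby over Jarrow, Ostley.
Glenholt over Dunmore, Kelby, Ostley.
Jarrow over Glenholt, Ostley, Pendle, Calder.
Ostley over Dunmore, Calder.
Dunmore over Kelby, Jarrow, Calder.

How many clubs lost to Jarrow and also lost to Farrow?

Jarrow beat: Pendle, Ostley, Calder, Glenholt.
Farrow beat: Dunmore, Ostley, Calder, Kelby, Glenholt, Jarrow.
Both beat: Ostley, Calder, Glenholt — 3.

3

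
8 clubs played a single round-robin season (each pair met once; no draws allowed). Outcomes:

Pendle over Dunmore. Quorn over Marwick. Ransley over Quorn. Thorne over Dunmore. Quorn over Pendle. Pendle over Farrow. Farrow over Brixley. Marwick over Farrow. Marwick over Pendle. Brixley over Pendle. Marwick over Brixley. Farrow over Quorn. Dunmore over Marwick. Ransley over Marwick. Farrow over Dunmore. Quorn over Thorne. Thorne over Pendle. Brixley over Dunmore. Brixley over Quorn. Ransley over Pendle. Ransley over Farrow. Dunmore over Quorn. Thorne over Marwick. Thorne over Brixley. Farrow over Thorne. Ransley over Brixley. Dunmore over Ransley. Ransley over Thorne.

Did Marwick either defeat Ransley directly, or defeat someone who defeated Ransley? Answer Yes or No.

No

Marwick did not beat Ransley directly.
Marwick beat Pendle, Farrow, Brixley, but each of them lost to Ransley. No two-step path.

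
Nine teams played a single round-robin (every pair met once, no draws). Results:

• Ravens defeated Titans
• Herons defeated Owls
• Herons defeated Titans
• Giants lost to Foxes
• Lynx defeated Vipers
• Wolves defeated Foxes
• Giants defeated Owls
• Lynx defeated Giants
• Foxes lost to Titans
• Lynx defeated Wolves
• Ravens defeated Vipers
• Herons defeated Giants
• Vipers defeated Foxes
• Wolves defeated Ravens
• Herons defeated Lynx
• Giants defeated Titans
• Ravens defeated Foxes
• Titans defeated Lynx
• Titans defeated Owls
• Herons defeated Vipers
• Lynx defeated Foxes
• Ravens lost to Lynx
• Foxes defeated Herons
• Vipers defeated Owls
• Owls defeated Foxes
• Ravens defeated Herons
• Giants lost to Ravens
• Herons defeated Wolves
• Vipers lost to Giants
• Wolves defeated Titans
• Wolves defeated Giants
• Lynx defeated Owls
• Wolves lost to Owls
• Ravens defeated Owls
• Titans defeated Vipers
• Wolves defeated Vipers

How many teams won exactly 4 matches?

1

Win totals: Foxes 2, Herons 6, Vipers 2, Owls 2, Titans 4, Giants 3, Lynx 6, Wolves 5, Ravens 6.
Exactly 4: Titans — 1 team.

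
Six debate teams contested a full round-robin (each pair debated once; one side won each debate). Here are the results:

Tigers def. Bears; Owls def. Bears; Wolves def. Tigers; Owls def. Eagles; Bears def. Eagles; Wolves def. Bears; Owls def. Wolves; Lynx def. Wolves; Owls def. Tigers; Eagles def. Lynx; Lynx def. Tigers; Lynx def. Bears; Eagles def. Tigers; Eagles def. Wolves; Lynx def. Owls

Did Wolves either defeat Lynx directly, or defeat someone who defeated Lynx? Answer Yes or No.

Wolves did not beat Lynx directly.
Wolves beat Tigers, Bears, but each of them lost to Lynx. No two-step path.

No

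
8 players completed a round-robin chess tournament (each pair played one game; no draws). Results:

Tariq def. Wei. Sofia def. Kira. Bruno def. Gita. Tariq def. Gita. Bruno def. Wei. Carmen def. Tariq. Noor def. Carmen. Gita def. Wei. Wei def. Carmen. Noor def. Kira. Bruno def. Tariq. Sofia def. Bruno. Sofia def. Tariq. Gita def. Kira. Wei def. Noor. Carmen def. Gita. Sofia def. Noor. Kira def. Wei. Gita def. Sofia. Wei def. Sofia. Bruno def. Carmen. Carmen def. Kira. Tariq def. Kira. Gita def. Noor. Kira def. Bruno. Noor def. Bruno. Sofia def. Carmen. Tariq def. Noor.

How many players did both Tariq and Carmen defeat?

2

Tariq beat: Noor, Kira, Gita, Wei.
Carmen beat: Kira, Gita, Tariq.
Both beat: Kira, Gita — 2.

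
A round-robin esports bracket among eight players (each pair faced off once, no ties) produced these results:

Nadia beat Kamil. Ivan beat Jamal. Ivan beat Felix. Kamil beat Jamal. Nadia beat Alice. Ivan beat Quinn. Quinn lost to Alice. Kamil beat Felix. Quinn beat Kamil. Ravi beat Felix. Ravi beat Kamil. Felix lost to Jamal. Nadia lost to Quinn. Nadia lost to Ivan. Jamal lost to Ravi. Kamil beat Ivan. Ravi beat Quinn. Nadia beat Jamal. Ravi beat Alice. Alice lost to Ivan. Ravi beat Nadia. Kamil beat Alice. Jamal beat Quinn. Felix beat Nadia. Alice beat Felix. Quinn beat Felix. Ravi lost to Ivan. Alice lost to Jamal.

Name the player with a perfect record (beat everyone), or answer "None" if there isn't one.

Highest win total is Ravi with 6 (out of 7 possible).
Ravi lost to Ivan, so no player went undefeated.

None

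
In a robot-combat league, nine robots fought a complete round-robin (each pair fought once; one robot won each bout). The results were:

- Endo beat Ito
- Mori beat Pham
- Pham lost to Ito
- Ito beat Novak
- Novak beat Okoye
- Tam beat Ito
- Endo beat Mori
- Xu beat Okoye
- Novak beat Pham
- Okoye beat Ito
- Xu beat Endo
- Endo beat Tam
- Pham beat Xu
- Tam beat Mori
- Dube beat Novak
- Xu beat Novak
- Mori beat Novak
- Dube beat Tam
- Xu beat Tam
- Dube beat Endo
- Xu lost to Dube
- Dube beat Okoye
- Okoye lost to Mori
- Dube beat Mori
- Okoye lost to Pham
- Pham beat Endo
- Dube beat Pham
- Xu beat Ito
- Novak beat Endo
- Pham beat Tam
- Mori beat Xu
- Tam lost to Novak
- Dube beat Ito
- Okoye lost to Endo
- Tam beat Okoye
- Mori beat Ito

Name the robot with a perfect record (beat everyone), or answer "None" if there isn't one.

Dube

Dube has 8 wins out of 8 opponents — a perfect record.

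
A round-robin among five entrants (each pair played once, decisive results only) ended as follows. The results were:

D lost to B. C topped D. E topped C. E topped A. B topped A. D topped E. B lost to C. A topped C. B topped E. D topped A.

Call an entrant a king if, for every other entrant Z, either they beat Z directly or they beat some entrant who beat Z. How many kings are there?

3

A cannot reach E in two steps.
B reaches everyone (king).
C reaches everyone (king).
D cannot reach B in two steps.
E reaches everyone (king).
Kings: B, C, E — 3.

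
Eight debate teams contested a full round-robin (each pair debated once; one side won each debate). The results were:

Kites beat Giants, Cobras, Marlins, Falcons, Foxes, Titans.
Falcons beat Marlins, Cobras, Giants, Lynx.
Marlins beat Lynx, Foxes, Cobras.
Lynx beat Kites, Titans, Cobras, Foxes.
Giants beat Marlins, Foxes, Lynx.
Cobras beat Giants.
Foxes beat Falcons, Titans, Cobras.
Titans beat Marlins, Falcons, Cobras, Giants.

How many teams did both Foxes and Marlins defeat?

Foxes beat: Titans, Cobras, Falcons.
Marlins beat: Cobras, Foxes, Lynx.
Both beat: Cobras — 1.

1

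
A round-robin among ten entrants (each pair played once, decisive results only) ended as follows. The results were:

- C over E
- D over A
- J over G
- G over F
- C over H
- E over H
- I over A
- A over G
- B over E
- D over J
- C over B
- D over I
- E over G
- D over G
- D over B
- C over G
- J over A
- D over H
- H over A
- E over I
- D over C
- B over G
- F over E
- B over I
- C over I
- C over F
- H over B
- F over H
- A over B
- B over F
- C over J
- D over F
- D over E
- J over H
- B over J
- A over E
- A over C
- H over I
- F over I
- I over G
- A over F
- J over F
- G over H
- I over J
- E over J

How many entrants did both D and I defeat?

D beat: A, B, C, E, F, G, H, I, J.
I beat: A, G, J.
Both beat: A, G, J — 3.

3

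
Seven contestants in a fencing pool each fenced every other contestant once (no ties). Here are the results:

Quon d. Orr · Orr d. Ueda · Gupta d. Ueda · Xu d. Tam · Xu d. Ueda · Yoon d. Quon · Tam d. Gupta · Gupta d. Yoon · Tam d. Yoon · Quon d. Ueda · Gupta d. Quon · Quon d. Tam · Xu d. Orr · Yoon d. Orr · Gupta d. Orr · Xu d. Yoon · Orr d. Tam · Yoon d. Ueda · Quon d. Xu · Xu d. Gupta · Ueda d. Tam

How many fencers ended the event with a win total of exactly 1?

1

Win totals: Yoon 3, Gupta 4, Ueda 1, Tam 2, Orr 2, Xu 5, Quon 4.
Exactly 1: Ueda — 1 fencer.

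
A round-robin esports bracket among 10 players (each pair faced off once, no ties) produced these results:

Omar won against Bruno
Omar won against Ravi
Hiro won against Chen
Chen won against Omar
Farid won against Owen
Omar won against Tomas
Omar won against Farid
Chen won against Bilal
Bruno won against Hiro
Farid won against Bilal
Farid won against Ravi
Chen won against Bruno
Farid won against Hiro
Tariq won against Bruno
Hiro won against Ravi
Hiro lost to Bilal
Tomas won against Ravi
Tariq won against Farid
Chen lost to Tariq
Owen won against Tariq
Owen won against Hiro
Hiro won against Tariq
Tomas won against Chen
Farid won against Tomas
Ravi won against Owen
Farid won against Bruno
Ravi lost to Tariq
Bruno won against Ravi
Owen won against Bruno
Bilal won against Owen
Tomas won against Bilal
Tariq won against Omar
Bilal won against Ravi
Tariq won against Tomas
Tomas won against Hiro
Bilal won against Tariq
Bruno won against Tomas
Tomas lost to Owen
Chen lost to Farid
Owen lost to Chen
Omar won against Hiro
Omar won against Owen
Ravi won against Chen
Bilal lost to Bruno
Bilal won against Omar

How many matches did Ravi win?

Ravi's results: beat Chen, Owen; lost to Omar, Farid, Bruno, Tomas, Bilal, Hiro, Tariq.
That is 2 wins.

2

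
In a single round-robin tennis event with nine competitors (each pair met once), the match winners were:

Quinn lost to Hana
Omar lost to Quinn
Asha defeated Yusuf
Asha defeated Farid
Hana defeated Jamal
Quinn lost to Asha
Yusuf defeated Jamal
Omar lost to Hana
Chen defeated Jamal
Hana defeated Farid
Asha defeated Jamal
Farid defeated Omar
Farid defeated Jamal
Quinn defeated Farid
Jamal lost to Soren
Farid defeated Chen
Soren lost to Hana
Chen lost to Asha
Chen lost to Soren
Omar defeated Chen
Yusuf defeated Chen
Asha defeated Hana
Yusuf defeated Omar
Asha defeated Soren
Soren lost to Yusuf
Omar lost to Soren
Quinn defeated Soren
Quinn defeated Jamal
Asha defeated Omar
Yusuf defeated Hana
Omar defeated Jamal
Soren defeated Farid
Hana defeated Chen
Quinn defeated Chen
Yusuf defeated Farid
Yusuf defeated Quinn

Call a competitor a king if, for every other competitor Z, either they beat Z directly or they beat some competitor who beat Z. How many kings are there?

Chen cannot reach Asha, Soren, Omar, Yusuf, Farid, Quinn, Hana in two steps.
Asha reaches everyone (king).
Soren cannot reach Asha, Yusuf, Quinn, Hana in two steps.
Jamal cannot reach Chen, Asha, Soren, Omar, Yusuf, Farid, Quinn, Hana in two steps.
Omar cannot reach Asha, Soren, Yusuf, Farid, Quinn, Hana in two steps.
Yusuf cannot reach Asha in two steps.
Farid cannot reach Asha, Soren, Yusuf, Quinn, Hana in two steps.
Quinn cannot reach Asha, Yusuf, Hana in two steps.
Hana cannot reach Asha, Yusuf in two steps.
Kings: Asha — 1.

1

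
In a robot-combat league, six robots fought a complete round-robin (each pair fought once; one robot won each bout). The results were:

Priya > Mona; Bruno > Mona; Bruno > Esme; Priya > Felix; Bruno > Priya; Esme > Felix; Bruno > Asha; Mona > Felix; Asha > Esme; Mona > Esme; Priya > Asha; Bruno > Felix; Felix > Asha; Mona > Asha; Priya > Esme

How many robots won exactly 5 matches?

Win totals: Asha 1, Esme 1, Mona 3, Bruno 5, Priya 4, Felix 1.
Exactly 5: Bruno — 1 robot.

1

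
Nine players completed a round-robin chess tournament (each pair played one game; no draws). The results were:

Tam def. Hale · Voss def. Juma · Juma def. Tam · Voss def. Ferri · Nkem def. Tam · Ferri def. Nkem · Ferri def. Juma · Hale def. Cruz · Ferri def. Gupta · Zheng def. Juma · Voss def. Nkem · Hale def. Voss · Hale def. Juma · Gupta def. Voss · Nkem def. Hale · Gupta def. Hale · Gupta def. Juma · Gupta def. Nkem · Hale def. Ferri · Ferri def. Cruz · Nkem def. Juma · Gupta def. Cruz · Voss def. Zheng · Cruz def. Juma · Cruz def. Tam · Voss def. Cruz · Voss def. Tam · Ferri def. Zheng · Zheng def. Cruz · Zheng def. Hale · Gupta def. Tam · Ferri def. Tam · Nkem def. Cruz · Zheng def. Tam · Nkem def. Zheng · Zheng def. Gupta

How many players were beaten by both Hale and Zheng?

2

Hale beat: Juma, Cruz, Ferri, Voss.
Zheng beat: Juma, Tam, Cruz, Gupta, Hale.
Both beat: Juma, Cruz — 2.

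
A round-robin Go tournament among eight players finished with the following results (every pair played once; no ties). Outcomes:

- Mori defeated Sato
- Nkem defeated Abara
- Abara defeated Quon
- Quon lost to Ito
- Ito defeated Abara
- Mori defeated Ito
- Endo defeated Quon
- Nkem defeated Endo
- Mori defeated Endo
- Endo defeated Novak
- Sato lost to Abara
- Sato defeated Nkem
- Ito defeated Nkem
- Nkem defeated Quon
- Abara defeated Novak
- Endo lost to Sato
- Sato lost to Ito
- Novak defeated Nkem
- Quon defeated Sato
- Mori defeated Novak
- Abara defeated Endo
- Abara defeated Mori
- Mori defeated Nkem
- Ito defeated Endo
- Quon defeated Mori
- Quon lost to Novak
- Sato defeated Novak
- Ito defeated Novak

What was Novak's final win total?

2

Novak's results: beat Nkem, Quon; lost to Sato, Mori, Endo, Abara, Ito.
That is 2 wins.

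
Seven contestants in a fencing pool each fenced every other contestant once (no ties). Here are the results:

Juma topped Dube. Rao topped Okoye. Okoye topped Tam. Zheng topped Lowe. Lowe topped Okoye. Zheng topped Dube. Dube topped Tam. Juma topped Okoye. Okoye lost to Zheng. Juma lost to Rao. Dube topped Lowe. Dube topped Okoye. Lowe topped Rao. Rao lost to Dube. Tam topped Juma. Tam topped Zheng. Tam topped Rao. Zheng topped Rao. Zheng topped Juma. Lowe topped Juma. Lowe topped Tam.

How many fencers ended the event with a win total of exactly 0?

0

Win totals: Okoye 1, Juma 2, Lowe 4, Zheng 5, Rao 2, Tam 3, Dube 4.
No fencer has exactly 0 wins.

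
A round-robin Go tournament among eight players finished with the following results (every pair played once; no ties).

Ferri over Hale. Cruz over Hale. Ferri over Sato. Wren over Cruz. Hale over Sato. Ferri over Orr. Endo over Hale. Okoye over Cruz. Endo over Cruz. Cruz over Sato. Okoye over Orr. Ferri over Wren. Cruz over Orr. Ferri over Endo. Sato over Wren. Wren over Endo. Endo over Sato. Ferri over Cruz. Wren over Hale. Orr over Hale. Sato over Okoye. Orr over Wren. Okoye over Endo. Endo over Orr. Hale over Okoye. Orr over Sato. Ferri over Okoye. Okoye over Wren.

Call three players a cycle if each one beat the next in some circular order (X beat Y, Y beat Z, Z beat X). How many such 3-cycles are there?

12

Win totals: Hale 2, Endo 4, Cruz 3, Sato 2, Orr 3, Ferri 7, Wren 3, Okoye 4.
A player with w wins dominates both others in C(w,2) triples; summing gives 1 + 6 + 3 + 1 + 3 + 21 + 3 + 6 = 44 transitive triples.
Total triples C(8,3) = 56, so cyclic triples = 56 − 44 = 12.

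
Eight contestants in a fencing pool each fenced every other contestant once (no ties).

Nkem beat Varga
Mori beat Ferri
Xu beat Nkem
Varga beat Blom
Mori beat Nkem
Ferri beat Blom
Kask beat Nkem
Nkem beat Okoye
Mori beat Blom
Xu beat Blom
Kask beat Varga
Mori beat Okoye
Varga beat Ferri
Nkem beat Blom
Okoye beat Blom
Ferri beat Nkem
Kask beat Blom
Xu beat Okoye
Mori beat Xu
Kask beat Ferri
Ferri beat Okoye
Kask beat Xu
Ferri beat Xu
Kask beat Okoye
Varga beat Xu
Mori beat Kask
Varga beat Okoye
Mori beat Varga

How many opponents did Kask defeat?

6

Kask's results: beat Xu, Okoye, Ferri, Varga, Blom, Nkem; lost to Mori.
That is 6 wins.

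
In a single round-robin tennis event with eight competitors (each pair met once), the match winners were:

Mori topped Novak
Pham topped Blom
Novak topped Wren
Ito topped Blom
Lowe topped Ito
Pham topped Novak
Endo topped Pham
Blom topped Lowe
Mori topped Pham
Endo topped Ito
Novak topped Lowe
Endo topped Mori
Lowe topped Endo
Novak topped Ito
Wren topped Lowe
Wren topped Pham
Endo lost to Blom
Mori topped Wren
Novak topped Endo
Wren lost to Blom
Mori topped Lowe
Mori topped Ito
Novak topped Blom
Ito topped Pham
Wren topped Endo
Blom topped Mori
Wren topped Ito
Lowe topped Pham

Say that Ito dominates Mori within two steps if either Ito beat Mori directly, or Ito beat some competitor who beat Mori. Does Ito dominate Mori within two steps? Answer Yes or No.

Ito did not beat Mori directly.
Ito beat Blom, Pham. Of those, Blom beat Mori.

Yes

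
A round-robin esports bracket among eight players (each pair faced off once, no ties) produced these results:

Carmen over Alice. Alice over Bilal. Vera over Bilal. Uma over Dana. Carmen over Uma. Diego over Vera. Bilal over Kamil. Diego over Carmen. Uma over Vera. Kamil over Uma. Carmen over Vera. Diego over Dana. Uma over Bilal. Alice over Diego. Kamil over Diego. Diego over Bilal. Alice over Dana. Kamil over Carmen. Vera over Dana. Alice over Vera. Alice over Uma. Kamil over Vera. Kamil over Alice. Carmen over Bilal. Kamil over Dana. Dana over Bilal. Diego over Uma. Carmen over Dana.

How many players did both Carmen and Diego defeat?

Carmen beat: Alice, Bilal, Vera, Uma, Dana.
Diego beat: Bilal, Vera, Carmen, Uma, Dana.
Both beat: Bilal, Vera, Uma, Dana — 4.

4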